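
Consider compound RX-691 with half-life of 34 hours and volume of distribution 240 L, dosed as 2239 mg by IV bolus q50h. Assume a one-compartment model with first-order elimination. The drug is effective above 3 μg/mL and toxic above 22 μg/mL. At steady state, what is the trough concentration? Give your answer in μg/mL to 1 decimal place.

5.3 μg/mL

τ/t½ = 50/34 ≈ 1.4706, so fraction remaining f = (1/2)^(50/34) ≈ 0.3608.
At steady state, accumulation factor R = 1/(1 − e^(−kτ)) ≈ 1.5645.
Each bolus raises the concentration by D/Vd = 2239/240 ≈ 9.329 μg/mL.
Steady-state peak Cmax,ss = C₀·R ≈ 9.329 × 1.5645 ≈ 14.595 μg/mL.
Steady-state trough Cmin,ss = Cmax,ss·f ≈ 14.595 × 0.3608 ≈ 5.266 μg/mL.
Trough 5.3 μg/mL vs MEC 3 μg/mL: adequate.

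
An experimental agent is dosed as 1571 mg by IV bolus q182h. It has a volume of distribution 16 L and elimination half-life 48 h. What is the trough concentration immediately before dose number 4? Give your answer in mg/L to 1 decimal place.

7.6 mg/L

f = (1/2)^(τ/t½) = (1/2)^(182/48) ≈ 0.0722.
C₀ = D/Vd = 1571/16 ≈ 98.188 mg/L.
Before the 4th dose, 3 doses have been given. Superposition: Cmin = C₀·(f + f² + … + f^3).
≈ 98.188 × (0.0722 + 0.0052 + 0.0004) ≈ 98.188 × 0.0778 ≈ 7.639 mg/L.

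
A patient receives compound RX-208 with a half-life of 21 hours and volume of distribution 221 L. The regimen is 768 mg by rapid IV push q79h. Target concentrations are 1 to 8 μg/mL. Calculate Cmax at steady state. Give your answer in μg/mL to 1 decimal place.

3.8 μg/mL

k = ln2/t½ = ln2/21 ≈ 0.033007 h⁻¹; fraction remaining f = e^(−kτ) = e^(−0.033007×79) ≈ 0.0737.
Accumulation ratio R = 1/(1 − f) ≈ 1/0.9263 ≈ 1.0796.
Each bolus raises the concentration by D/Vd = 768/221 ≈ 3.475 μg/mL.
Steady-state peak Cmax,ss = C₀·R ≈ 3.475 × 1.0796 ≈ 3.752 μg/mL.
Peak 3.8 μg/mL vs MTC 8 μg/mL: below toxic threshold.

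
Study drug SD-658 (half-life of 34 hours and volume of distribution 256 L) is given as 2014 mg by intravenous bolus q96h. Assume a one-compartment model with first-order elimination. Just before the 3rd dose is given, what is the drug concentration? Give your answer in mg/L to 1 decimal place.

1.3 mg/L

f = (1/2)^(τ/t½) = (1/2)^(96/34) ≈ 0.1413.
C₀ = D/Vd = 2014/256 ≈ 7.867 mg/L.
Before the 3rd dose, 2 doses have been given. Superposition: Cmin = C₀·(f + f²).
≈ 7.867 × (0.1413 + 0.0200) ≈ 7.867 × 0.1613 ≈ 1.269 mg/L.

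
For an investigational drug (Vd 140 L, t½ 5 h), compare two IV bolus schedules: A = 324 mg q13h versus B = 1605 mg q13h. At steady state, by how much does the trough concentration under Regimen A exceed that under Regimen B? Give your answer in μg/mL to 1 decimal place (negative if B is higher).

Regimen A: f = (1/2)^(13/5) ≈ 0.1649; Cmin,ss = (324/140)·f/(1−f) ≈ 0.457 μg/mL.
Regimen B: f = (1/2)^(13/5) ≈ 0.1649; Cmin,ss = (1605/140)·f/(1−f) ≈ 2.264 μg/mL.
Difference ≈ 0.457 − 2.264 ≈ -1.807 μg/mL.

-1.8 μg/mL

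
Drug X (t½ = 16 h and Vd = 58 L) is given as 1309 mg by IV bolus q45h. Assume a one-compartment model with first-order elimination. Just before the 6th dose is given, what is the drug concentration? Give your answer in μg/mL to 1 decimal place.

3.7 μg/mL

f = (1/2)^(τ/t½) = (1/2)^(45/16) ≈ 0.1423.
C₀ = D/Vd = 1309/58 ≈ 22.569 μg/mL.
Before the 6th dose, 5 doses have been given. Superposition: Cmin = C₀·(f + f² + … + f^5).
≈ 22.569 × (0.1423 + 0.0202 + 0.0029 + 0.0004 + 0.0001) ≈ 22.569 × 0.1659 ≈ 3.744 μg/mL.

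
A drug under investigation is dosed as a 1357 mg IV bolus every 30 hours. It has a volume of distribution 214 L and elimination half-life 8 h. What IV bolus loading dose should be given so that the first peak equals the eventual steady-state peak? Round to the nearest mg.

1466 mg

f = (1/2)^(30/8) ≈ 0.074325; accumulation ratio R = 1/(1−f) ≈ 1.08029.
Loading dose to hit Cmax,ss on first dose: D_load = D_maint·R ≈ 1357 × 1.08029 ≈ 1465.95 mg.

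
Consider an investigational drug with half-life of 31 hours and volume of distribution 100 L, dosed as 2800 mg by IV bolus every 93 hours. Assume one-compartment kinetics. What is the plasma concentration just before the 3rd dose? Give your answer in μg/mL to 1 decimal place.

f = (1/2)^(τ/t½) = (1/2)^(93/31) ≈ 0.1250.
C₀ = D/Vd = 2800/100 ≈ 28.000 μg/mL.
Before the 3rd dose, 2 doses have been given. Superposition: Cmin = C₀·(f + f²).
≈ 28.000 × (0.1250 + 0.0156) ≈ 28.000 × 0.1406 ≈ 3.937 μg/mL.

3.9 μg/mL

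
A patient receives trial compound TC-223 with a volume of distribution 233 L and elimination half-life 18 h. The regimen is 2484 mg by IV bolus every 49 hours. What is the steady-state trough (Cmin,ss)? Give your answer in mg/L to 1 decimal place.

1.9 mg/L

Over one 49-h interval, 49/18 ≈ 2.7222 half-lives elapse, leaving f ≈ 0.1515 of each dose.
Accumulation ratio R = 1/(1 − f) ≈ 1/0.8485 ≈ 1.1786.
Single-dose peak C₀ = D/Vd = 2484/233 ≈ 10.661 mg/L.
Steady-state peak Cmax,ss = C₀·R ≈ 10.661 × 1.1786 ≈ 12.565 mg/L.
Steady-state trough Cmin,ss = Cmax,ss·f ≈ 12.565 × 0.1515 ≈ 1.904 mg/L.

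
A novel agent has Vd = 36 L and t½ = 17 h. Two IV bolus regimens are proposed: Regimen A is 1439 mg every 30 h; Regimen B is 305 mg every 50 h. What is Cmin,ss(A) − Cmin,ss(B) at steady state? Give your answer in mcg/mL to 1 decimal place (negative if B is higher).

15.4 mcg/mL

Regimen A: f = (1/2)^(30/17) ≈ 0.2943; Cmin,ss = (1439/36)·f/(1−f) ≈ 16.670 mcg/mL.
Regimen B: f = (1/2)^(50/17) ≈ 0.1302; Cmin,ss = (305/36)·f/(1−f) ≈ 1.268 mcg/mL.
Difference ≈ 16.670 − 1.268 ≈ 15.402 mcg/mL.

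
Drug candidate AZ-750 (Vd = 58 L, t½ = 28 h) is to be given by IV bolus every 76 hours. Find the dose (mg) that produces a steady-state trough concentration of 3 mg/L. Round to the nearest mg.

968 mg

τ/t½ = 76/28 ≈ 2.7143, so f = (1/2)^(76/28) ≈ 0.152377.
Cmin,ss = (D/Vd)·f/(1−f), so D = Cmin,ss·Vd·(1−f)/f.
D = 3 × 58 × (1−f)/f ≈ 3 × 58 × 5.56267 ≈ 967.90 mg.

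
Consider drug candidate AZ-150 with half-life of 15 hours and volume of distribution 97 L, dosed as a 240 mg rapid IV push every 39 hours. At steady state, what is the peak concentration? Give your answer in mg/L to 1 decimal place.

3.0 mg/L

τ/t½ = 39/15 ≈ 2.6, so fraction remaining f = (1/2)^(39/15) ≈ 0.1649.
Accumulation ratio R = 1/(1 − f) ≈ 1/0.8351 ≈ 1.1975.
Each bolus raises the concentration by D/Vd = 240/97 ≈ 2.474 mg/L.
Steady-state peak Cmax,ss = C₀·R ≈ 2.474 × 1.1975 ≈ 2.963 mg/L.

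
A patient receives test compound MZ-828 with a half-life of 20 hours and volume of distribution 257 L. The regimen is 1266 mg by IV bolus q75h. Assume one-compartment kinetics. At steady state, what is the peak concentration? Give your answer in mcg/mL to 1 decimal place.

5.3 mcg/mL

k = ln2/t½ = ln2/20 ≈ 0.034657 h⁻¹; fraction remaining f = e^(−kτ) = e^(−0.034657×75) ≈ 0.0743.
Accumulation ratio R = 1/(1 − f) ≈ 1/0.9257 ≈ 1.0803.
Each bolus raises the concentration by D/Vd = 1266/257 ≈ 4.926 mcg/mL.
Cmax,ss = C₀/(1 − f) ≈ 4.926/0.9257 ≈ 5.321 mcg/mL.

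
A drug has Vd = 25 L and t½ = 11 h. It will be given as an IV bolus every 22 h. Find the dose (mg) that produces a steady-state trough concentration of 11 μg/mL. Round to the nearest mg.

τ/t½ = 22/11 ≈ 2, so f = (1/2)^(22/11) ≈ 0.250000.
Cmin,ss = (D/Vd)·f/(1−f), so D = Cmin,ss·Vd·(1−f)/f.
D = 11 × 25 × (1−f)/f ≈ 11 × 25 × 3.00000 ≈ 825.00 mg.

825 mg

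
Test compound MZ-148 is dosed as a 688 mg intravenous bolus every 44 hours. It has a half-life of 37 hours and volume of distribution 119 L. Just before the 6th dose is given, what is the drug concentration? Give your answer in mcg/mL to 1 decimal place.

f = (1/2)^(τ/t½) = (1/2)^(44/37) ≈ 0.4385.
C₀ = D/Vd = 688/119 ≈ 5.782 mcg/mL.
Before the 6th dose, 5 doses have been given. Superposition: Cmin = C₀·(f + f² + … + f^5).
≈ 5.782 × (0.4385 + 0.1923 + 0.0843 + 0.0370 + 0.0162) ≈ 5.782 × 0.7683 ≈ 4.442 mcg/mL.

4.4 mcg/mL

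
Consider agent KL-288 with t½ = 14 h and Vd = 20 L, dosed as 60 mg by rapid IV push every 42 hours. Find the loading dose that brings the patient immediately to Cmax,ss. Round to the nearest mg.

69 mg

f = (1/2)^(42/14) ≈ 0.125000; accumulation ratio R = 1/(1−f) ≈ 1.14286.
Loading dose to hit Cmax,ss on first dose: D_load = D_maint·R ≈ 60 × 1.14286 ≈ 68.57 mg.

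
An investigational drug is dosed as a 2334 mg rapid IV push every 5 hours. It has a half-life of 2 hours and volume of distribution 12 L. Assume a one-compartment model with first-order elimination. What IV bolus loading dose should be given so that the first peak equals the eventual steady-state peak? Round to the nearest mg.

2835 mg

f = (1/2)^(5/2) ≈ 0.176777; accumulation ratio R = 1/(1−f) ≈ 1.21474.
Loading dose to hit Cmax,ss on first dose: D_load = D_maint·R ≈ 2334 × 1.21474 ≈ 2835.20 mg.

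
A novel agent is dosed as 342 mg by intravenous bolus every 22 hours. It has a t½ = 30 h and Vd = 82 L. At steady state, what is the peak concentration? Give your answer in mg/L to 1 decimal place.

τ/t½ = 22/30 ≈ 0.73333, so fraction remaining f = (1/2)^(22/30) ≈ 0.6015.
At steady state, accumulation factor R = 1/(1 − e^(−kτ)) ≈ 2.5094.
Each bolus raises the concentration by D/Vd = 342/82 ≈ 4.171 mg/L.
Steady-state peak Cmax,ss = C₀·R ≈ 4.171 × 2.5094 ≈ 10.467 mg/L.

10.5 mg/L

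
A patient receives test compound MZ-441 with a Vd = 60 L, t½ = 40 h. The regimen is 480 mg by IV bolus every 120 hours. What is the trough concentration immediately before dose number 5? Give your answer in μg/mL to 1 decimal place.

f = (1/2)^(τ/t½) = (1/2)^(120/40) ≈ 0.1250.
C₀ = D/Vd = 480/60 ≈ 8.000 μg/mL.
Before the 5th dose, 4 doses have been given. Superposition: Cmin = C₀·(f + f² + … + f^4).
≈ 8.000 × (0.1250 + 0.0156 + 0.0020 + 0.0002) ≈ 8.000 × 0.1428 ≈ 1.142 μg/mL.

1.1 μg/mL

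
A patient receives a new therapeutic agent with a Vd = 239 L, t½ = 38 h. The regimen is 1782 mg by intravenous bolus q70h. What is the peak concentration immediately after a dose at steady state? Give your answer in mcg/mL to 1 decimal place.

10.3 mcg/mL

Over one 70-h interval, 70/38 ≈ 1.8421 half-lives elapse, leaving f ≈ 0.2789 of each dose.
At steady state, accumulation factor R = 1/(1 − e^(−kτ)) ≈ 1.3868.
Single-dose peak C₀ = D/Vd = 1782/239 ≈ 7.456 mcg/mL.
Steady-state peak Cmax,ss = C₀·R ≈ 7.456 × 1.3868 ≈ 10.340 mcg/mL.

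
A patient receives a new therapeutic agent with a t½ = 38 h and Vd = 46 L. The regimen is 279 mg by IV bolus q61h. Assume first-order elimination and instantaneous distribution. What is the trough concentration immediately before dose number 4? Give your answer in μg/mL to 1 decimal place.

2.9 μg/mL

f = (1/2)^(τ/t½) = (1/2)^(61/38) ≈ 0.3287.
C₀ = D/Vd = 279/46 ≈ 6.065 μg/mL.
Before the 4th dose, 3 doses have been given. Superposition: Cmin = C₀·(f + f² + … + f^3).
≈ 6.065 × (0.3287 + 0.1080 + 0.0355) ≈ 6.065 × 0.4722 ≈ 2.864 μg/mL.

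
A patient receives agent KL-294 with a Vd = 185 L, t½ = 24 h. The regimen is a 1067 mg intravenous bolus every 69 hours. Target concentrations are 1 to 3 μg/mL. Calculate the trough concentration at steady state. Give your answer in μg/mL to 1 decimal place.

k = ln2/t½ = ln2/24 ≈ 0.028881 h⁻¹; fraction remaining f = e^(−kτ) = e^(−0.028881×69) ≈ 0.1363.
Single-dose peak C₀ = D/Vd = 1067/185 ≈ 5.768 μg/mL.
Steady-state trough Cmin,ss = C₀·f/(1−f) ≈ 5.768 × 0.1363/0.8637 ≈ 0.910 μg/mL.
Trough 0.9 μg/mL vs MEC 1 μg/mL: subtherapeutic.

0.9 μg/mL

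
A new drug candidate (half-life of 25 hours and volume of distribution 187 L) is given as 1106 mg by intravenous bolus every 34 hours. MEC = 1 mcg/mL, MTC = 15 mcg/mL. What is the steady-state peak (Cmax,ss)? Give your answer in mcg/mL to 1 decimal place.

k = ln2/t½ = ln2/25 ≈ 0.027726 h⁻¹; fraction remaining f = e^(−kτ) = e^(−0.027726×34) ≈ 0.3896.
Accumulation ratio R = 1/(1 − f) ≈ 1/0.6104 ≈ 1.6383.
Single-dose peak C₀ = D/Vd = 1106/187 ≈ 5.914 mcg/mL.
Steady-state peak Cmax,ss = C₀·R ≈ 5.914 × 1.6383 ≈ 9.689 mcg/mL.
Peak 9.7 mcg/mL vs MTC 15 mcg/mL: below toxic threshold.

9.7 mcg/mL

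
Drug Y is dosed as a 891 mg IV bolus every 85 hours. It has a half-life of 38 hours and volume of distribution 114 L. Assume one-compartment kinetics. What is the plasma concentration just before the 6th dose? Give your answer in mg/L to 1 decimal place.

f = (1/2)^(τ/t½) = (1/2)^(85/38) ≈ 0.2122.
C₀ = D/Vd = 891/114 ≈ 7.816 mg/L.
Before the 6th dose, 5 doses have been given. Superposition: Cmin = C₀·(f + f² + … + f^5).
≈ 7.816 × (0.2122 + 0.0450 + 0.0096 + 0.0020 + 0.0004) ≈ 7.816 × 0.2692 ≈ 2.104 mg/L.

2.1 mg/L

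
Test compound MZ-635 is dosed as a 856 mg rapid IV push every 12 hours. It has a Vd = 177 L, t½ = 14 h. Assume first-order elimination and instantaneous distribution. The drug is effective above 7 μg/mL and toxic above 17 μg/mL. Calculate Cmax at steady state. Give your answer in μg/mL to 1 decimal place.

τ/t½ = 12/14 ≈ 0.85714, so fraction remaining f = (1/2)^(12/14) ≈ 0.5520.
Accumulation ratio R = 1/(1 − f) ≈ 1/0.4480 ≈ 2.2321.
Single-dose peak C₀ = D/Vd = 856/177 ≈ 4.836 μg/mL.
Steady-state peak Cmax,ss = C₀·R ≈ 4.836 × 2.2321 ≈ 10.794 μg/mL.
Peak 10.8 μg/mL vs MTC 17 μg/mL: below toxic threshold.

10.8 μg/mL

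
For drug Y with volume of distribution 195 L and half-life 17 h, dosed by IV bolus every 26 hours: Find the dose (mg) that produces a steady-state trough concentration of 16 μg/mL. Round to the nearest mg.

5886 mg

τ/t½ = 26/17 ≈ 1.5294, so f = (1/2)^(26/17) ≈ 0.346419.
Cmin,ss = (D/Vd)·f/(1−f), so D = Cmin,ss·Vd·(1−f)/f.
D = 16 × 195 × (1−f)/f ≈ 16 × 195 × 1.88668 ≈ 5886.44 mg.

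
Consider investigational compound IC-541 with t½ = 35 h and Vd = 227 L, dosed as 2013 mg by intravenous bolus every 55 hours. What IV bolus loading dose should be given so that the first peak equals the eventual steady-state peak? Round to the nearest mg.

f = (1/2)^(55/35) ≈ 0.336475; accumulation ratio R = 1/(1−f) ≈ 1.50710.
Loading dose to hit Cmax,ss on first dose: D_load = D_maint·R ≈ 2013 × 1.50710 ≈ 3033.79 mg.

3034 mg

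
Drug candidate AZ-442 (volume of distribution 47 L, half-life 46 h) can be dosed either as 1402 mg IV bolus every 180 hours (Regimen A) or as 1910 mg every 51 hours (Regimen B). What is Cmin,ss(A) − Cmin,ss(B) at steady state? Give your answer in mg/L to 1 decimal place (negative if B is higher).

Regimen A: f = (1/2)^(180/46) ≈ 0.0664; Cmin,ss = (1402/47)·f/(1−f) ≈ 2.122 mg/L.
Regimen B: f = (1/2)^(51/46) ≈ 0.4637; Cmin,ss = (1910/47)·f/(1−f) ≈ 35.137 mg/L.
Difference ≈ 2.122 − 35.137 ≈ -33.015 mg/L.

-33.0 mg/L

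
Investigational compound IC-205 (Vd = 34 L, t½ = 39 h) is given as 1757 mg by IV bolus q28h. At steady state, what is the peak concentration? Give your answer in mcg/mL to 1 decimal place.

τ/t½ = 28/39 ≈ 0.71795, so fraction remaining f = (1/2)^(28/39) ≈ 0.6080.
At steady state, accumulation factor R = 1/(1 − e^(−kτ)) ≈ 2.5510.
Each bolus raises the concentration by D/Vd = 1757/34 ≈ 51.676 mcg/mL.
Steady-state peak Cmax,ss = C₀·R ≈ 51.676 × 2.5510 ≈ 131.825 mcg/mL.

131.8 mcg/mL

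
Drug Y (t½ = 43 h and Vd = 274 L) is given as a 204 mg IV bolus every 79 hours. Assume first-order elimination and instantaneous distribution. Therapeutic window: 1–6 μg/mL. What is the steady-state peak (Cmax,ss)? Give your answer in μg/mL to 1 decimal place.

1.0 μg/mL

k = ln2/t½ = ln2/43 ≈ 0.016120 h⁻¹; fraction remaining f = e^(−kτ) = e^(−0.016120×79) ≈ 0.2799.
At steady state, accumulation factor R = 1/(1 − e^(−kτ)) ≈ 1.3887.
Single-dose peak C₀ = D/Vd = 204/274 ≈ 0.745 μg/mL.
Cmax,ss = C₀/(1 − f) ≈ 0.745/0.7201 ≈ 1.035 μg/mL.
Peak 1.0 μg/mL vs MTC 6 μg/mL: below toxic threshold.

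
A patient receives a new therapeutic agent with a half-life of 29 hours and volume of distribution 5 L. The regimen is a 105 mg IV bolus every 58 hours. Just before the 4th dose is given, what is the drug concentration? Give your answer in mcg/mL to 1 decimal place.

6.9 mcg/mL

f = (1/2)^(τ/t½) = (1/2)^(58/29) ≈ 0.2500.
C₀ = D/Vd = 105/5 ≈ 21.000 mcg/mL.
Before the 4th dose, 3 doses have been given. Superposition: Cmin = C₀·(f + f² + … + f^3).
≈ 21.000 × (0.2500 + 0.0625 + 0.0156) ≈ 21.000 × 0.3281 ≈ 6.890 mcg/mL.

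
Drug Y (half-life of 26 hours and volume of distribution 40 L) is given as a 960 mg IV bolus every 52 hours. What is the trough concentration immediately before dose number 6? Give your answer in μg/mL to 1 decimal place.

f = (1/2)^(τ/t½) = (1/2)^(52/26) ≈ 0.2500.
C₀ = D/Vd = 960/40 ≈ 24.000 μg/mL.
Before the 6th dose, 5 doses have been given. Superposition: Cmin = C₀·(f + f² + … + f^5).
≈ 24.000 × (0.2500 + 0.0625 + 0.0156 + 0.0039 + 0.0010) ≈ 24.000 × 0.3330 ≈ 7.992 μg/mL.

8.0 μg/mL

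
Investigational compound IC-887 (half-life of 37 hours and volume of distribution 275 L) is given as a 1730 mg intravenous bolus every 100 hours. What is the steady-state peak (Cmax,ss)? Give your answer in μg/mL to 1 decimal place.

τ/t½ = 100/37 ≈ 2.7027, so fraction remaining f = (1/2)^(100/37) ≈ 0.1536.
Accumulation ratio R = 1/(1 − f) ≈ 1/0.8464 ≈ 1.1815.
Each bolus raises the concentration by D/Vd = 1730/275 ≈ 6.291 μg/mL.
Cmax,ss = C₀/(1 − f) ≈ 6.291/0.8464 ≈ 7.433 μg/mL.

7.4 μg/mL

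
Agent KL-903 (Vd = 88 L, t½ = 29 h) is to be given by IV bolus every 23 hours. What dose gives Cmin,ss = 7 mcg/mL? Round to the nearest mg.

τ/t½ = 23/29 ≈ 0.7931, so f = (1/2)^(23/29) ≈ 0.577101.
Cmin,ss = (D/Vd)·f/(1−f), so D = Cmin,ss·Vd·(1−f)/f.
D = 7 × 88 × (1−f)/f ≈ 7 × 88 × 0.73280 ≈ 451.40 mg.

451 mg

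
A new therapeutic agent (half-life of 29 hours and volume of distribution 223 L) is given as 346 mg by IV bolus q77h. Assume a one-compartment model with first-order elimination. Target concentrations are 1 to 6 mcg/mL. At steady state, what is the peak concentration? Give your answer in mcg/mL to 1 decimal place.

1.8 mcg/mL

τ/t½ = 77/29 ≈ 2.6552, so fraction remaining f = (1/2)^(77/29) ≈ 0.1587.
At steady state, accumulation factor R = 1/(1 − e^(−kτ)) ≈ 1.1886.
Single-dose peak C₀ = D/Vd = 346/223 ≈ 1.552 mcg/mL.
Steady-state peak Cmax,ss = C₀·R ≈ 1.552 × 1.1886 ≈ 1.845 mcg/mL.
Peak 1.8 mcg/mL vs MTC 6 mcg/mL: below toxic threshold.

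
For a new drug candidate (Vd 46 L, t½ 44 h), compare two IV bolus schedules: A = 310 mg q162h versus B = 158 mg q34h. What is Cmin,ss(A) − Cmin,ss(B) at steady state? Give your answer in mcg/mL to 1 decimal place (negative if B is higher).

-4.3 mcg/mL

Regimen A: f = (1/2)^(162/44) ≈ 0.0779; Cmin,ss = (310/46)·f/(1−f) ≈ 0.569 mcg/mL.
Regimen B: f = (1/2)^(34/44) ≈ 0.5853; Cmin,ss = (158/46)·f/(1−f) ≈ 4.848 mcg/mL.
Difference ≈ 0.569 − 4.848 ≈ -4.279 mcg/mL.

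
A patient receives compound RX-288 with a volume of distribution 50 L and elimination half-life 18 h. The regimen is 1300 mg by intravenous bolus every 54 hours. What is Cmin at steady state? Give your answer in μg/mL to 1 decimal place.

3.7 μg/mL

The dosing interval is 3 half-lives, so f = 2^(−3) = 0.125.
At steady state, R = 1/(1 − 0.125) = 8/7.
Single-dose peak C₀ = D/Vd = 1300/50 = 26 μg/mL.
Steady-state peak Cmax,ss = C₀·R = 26 × 8/7 ≈ 29.714 μg/mL.
Steady-state trough Cmin,ss = Cmax,ss·f ≈ 29.714 × 0.125 ≈ 3.714 μg/mL.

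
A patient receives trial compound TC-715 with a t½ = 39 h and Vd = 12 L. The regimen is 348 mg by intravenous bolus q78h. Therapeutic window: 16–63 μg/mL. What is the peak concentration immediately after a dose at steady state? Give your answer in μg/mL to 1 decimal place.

The dosing interval is 2 half-lives, so f = 2^(−2) = 0.25.
Accumulation ratio R = 1/(1 − f) = 1/0.75 = 4/3.
Single-dose peak C₀ = D/Vd = 348/12 = 29 μg/mL.
Steady-state peak Cmax,ss = C₀·R = 29 × 4/3 ≈ 38.667 μg/mL.
Peak 38.7 μg/mL vs MTC 63 μg/mL: below toxic threshold.

38.7 μg/mL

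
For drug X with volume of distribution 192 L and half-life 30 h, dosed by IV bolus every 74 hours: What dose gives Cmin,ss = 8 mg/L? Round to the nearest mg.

τ/t½ = 74/30 ≈ 2.4667, so f = (1/2)^(74/30) ≈ 0.180909.
Cmin,ss = (D/Vd)·f/(1−f), so D = Cmin,ss·Vd·(1−f)/f.
D = 8 × 192 × (1−f)/f ≈ 8 × 192 × 4.52764 ≈ 6954.46 mg.

6954 mg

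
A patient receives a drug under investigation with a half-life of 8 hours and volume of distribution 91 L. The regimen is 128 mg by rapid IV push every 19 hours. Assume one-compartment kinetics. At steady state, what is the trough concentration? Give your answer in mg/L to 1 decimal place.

τ/t½ = 19/8 ≈ 2.375, so fraction remaining f = (1/2)^(19/8) ≈ 0.1928.
Accumulation ratio R = 1/(1 − f) ≈ 1/0.8072 ≈ 1.2389.
Each bolus raises the concentration by D/Vd = 128/91 ≈ 1.407 mg/L.
Cmax,ss = C₀/(1 − f) ≈ 1.407/0.8072 ≈ 1.743 mg/L.
One interval later, Cmin,ss = Cmax,ss·e^(−kτ) ≈ 1.743 × 0.1928 ≈ 0.336 mg/L.

0.3 mg/L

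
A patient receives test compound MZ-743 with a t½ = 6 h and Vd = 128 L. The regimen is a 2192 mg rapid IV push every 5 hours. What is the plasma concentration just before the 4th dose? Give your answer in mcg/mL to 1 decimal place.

18.0 mcg/mL

f = (1/2)^(τ/t½) = (1/2)^(5/6) ≈ 0.5612.
C₀ = D/Vd = 2192/128 ≈ 17.125 mcg/mL.
Before the 4th dose, 3 doses have been given. Superposition: Cmin = C₀·(f + f² + … + f^3).
≈ 17.125 × (0.5612 + 0.3149 + 0.1767) ≈ 17.125 × 1.0528 ≈ 18.029 mcg/mL.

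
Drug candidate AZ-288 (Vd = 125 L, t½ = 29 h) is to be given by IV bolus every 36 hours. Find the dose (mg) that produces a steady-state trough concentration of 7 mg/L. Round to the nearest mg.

1194 mg

τ/t½ = 36/29 ≈ 1.2414, so f = (1/2)^(36/29) ≈ 0.422968.
Cmin,ss = (D/Vd)·f/(1−f), so D = Cmin,ss·Vd·(1−f)/f.
D = 7 × 125 × (1−f)/f ≈ 7 × 125 × 1.36425 ≈ 1193.72 mg.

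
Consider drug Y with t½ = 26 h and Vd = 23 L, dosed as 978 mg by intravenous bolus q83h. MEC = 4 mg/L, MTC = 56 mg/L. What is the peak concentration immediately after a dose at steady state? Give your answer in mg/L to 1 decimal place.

47.7 mg/L

τ/t½ = 83/26 ≈ 3.1923, so fraction remaining f = (1/2)^(83/26) ≈ 0.1094.
At steady state, accumulation factor R = 1/(1 − e^(−kτ)) ≈ 1.1228.
Single-dose peak C₀ = D/Vd = 978/23 ≈ 42.522 mg/L.
Steady-state peak Cmax,ss = C₀·R ≈ 42.522 × 1.1228 ≈ 47.744 mg/L.
Peak 47.7 mg/L vs MTC 56 mg/L: below toxic threshold.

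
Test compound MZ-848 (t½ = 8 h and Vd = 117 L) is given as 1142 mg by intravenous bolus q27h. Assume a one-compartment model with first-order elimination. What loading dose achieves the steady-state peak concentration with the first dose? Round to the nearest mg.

1264 mg

f = (1/2)^(27/8) ≈ 0.096388; accumulation ratio R = 1/(1−f) ≈ 1.10667.
Loading dose to hit Cmax,ss on first dose: D_load = D_maint·R ≈ 1142 × 1.10667 ≈ 1263.82 mg.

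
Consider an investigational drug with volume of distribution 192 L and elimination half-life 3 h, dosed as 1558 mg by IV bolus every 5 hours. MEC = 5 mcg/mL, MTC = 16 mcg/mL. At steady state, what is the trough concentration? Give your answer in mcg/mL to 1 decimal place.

3.7 mcg/mL

τ/t½ = 5/3 ≈ 1.6667, so fraction remaining f = (1/2)^(5/3) ≈ 0.3150.
At steady state, accumulation factor R = 1/(1 − e^(−kτ)) ≈ 1.4599.
Each bolus raises the concentration by D/Vd = 1558/192 ≈ 8.115 mcg/mL.
Steady-state peak Cmax,ss = C₀·R ≈ 8.115 × 1.4599 ≈ 11.847 mcg/mL.
Steady-state trough Cmin,ss = Cmax,ss·f ≈ 11.847 × 0.3150 ≈ 3.732 mcg/mL.
Trough 3.7 mcg/mL vs MEC 5 mcg/mL: subtherapeutic.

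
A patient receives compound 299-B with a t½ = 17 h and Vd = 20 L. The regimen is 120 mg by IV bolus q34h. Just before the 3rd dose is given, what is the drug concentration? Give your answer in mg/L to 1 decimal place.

f = (1/2)^(τ/t½) = (1/2)^(34/17) ≈ 0.2500.
C₀ = D/Vd = 120/20 ≈ 6.000 mg/L.
Before the 3rd dose, 2 doses have been given. Superposition: Cmin = C₀·(f + f²).
≈ 6.000 × (0.2500 + 0.0625) ≈ 6.000 × 0.3125 ≈ 1.875 mg/L.

1.9 mg/L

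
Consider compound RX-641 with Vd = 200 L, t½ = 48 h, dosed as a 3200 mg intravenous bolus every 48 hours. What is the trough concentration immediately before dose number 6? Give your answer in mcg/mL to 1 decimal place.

f = (1/2)^(τ/t½) = (1/2)^(48/48) ≈ 0.5000.
C₀ = D/Vd = 3200/200 ≈ 16.000 mcg/mL.
Before the 6th dose, 5 doses have been given. Superposition: Cmin = C₀·(f + f² + … + f^5).
≈ 16.000 × (0.5000 + 0.2500 + 0.1250 + 0.0625 + 0.0313) ≈ 16.000 × 0.9688 ≈ 15.501 mcg/mL.

15.5 mcg/mL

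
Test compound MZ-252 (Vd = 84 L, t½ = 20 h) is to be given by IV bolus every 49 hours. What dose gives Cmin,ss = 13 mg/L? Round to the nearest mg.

4875 mg

τ/t½ = 49/20 ≈ 2.45, so f = (1/2)^(49/20) ≈ 0.183011.
Cmin,ss = (D/Vd)·f/(1−f), so D = Cmin,ss·Vd·(1−f)/f.
D = 13 × 84 × (1−f)/f ≈ 13 × 84 × 4.46415 ≈ 4874.85 mg.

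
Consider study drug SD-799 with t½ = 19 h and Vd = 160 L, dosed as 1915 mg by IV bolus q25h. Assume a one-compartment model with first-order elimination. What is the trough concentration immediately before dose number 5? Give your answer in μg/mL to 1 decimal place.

7.8 μg/mL

f = (1/2)^(τ/t½) = (1/2)^(25/19) ≈ 0.4017.
C₀ = D/Vd = 1915/160 ≈ 11.969 μg/mL.
Before the 5th dose, 4 doses have been given. Superposition: Cmin = C₀·(f + f² + … + f^4).
≈ 11.969 × (0.4017 + 0.1614 + 0.0648 + 0.0260) ≈ 11.969 × 0.6539 ≈ 7.827 μg/mL.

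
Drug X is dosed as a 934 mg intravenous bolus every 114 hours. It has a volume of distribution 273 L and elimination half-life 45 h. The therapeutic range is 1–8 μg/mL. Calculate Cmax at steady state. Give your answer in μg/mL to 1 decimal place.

4.1 μg/mL

Over one 114-h interval, 114/45 ≈ 2.5333 half-lives elapse, leaving f ≈ 0.1727 of each dose.
Accumulation ratio R = 1/(1 − f) ≈ 1/0.8273 ≈ 1.2088.
Each bolus raises the concentration by D/Vd = 934/273 ≈ 3.421 μg/mL.
Steady-state peak Cmax,ss = C₀·R ≈ 3.421 × 1.2088 ≈ 4.135 μg/mL.
Peak 4.1 μg/mL vs MTC 8 μg/mL: below toxic threshold.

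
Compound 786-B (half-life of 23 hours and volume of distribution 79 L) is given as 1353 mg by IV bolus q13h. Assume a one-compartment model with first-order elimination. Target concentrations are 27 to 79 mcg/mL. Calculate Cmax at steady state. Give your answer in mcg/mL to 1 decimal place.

Over one 13-h interval, 13/23 ≈ 0.56522 half-lives elapse, leaving f ≈ 0.6759 of each dose.
Accumulation ratio R = 1/(1 − f) ≈ 1/0.3241 ≈ 3.0855.
Each bolus raises the concentration by D/Vd = 1353/79 ≈ 17.127 mcg/mL.
Steady-state peak Cmax,ss = C₀·R ≈ 17.127 × 3.0855 ≈ 52.845 mcg/mL.
Peak 52.8 mcg/mL vs MTC 79 mcg/mL: below toxic threshold.

52.8 mcg/mL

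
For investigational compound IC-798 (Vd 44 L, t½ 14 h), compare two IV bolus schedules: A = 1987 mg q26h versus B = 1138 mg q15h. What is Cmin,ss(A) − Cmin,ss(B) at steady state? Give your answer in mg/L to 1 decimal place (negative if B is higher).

Regimen A: f = (1/2)^(26/14) ≈ 0.2760; Cmin,ss = (1987/44)·f/(1−f) ≈ 17.215 mg/L.
Regimen B: f = (1/2)^(15/14) ≈ 0.4758; Cmin,ss = (1138/44)·f/(1−f) ≈ 23.476 mg/L.
Difference ≈ 17.215 − 23.476 ≈ -6.261 mg/L.

-6.3 mg/L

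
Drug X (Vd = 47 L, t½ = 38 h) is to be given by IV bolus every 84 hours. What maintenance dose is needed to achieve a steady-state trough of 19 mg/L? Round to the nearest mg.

3240 mg

τ/t½ = 84/38 ≈ 2.2105, so f = (1/2)^(84/38) ≈ 0.216055.
Cmin,ss = (D/Vd)·f/(1−f), so D = Cmin,ss·Vd·(1−f)/f.
D = 19 × 47 × (1−f)/f ≈ 19 × 47 × 3.62845 ≈ 3240.21 mg.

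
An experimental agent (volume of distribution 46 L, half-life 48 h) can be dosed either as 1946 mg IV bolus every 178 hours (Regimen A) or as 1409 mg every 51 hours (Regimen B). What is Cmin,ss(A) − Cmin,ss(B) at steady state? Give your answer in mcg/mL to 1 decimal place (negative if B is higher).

Regimen A: f = (1/2)^(178/48) ≈ 0.0765; Cmin,ss = (1946/46)·f/(1−f) ≈ 3.504 mcg/mL.
Regimen B: f = (1/2)^(51/48) ≈ 0.4788; Cmin,ss = (1409/46)·f/(1−f) ≈ 28.139 mcg/mL.
Difference ≈ 3.504 − 28.139 ≈ -24.635 mcg/mL.

-24.6 mcg/mL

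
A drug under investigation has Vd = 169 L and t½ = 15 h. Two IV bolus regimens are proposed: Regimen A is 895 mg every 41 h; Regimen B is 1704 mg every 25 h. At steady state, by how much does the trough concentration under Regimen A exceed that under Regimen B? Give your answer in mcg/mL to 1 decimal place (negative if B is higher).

-3.7 mcg/mL

Regimen A: f = (1/2)^(41/15) ≈ 0.1504; Cmin,ss = (895/169)·f/(1−f) ≈ 0.937 mcg/mL.
Regimen B: f = (1/2)^(25/15) ≈ 0.3150; Cmin,ss = (1704/169)·f/(1−f) ≈ 4.637 mcg/mL.
Difference ≈ 0.937 − 4.637 ≈ -3.700 mcg/mL.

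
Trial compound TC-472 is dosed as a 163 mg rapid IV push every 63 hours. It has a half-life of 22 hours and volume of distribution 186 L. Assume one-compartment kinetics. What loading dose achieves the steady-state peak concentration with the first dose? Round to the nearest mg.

189 mg

f = (1/2)^(63/22) ≈ 0.137391; accumulation ratio R = 1/(1−f) ≈ 1.15927.
Loading dose to hit Cmax,ss on first dose: D_load = D_maint·R ≈ 163 × 1.15927 ≈ 188.96 mg.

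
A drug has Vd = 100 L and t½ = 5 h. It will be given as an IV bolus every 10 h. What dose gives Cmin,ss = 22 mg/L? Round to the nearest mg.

6600 mg

τ/t½ = 10/5 ≈ 2, so f = (1/2)^(10/5) ≈ 0.250000.
Cmin,ss = (D/Vd)·f/(1−f), so D = Cmin,ss·Vd·(1−f)/f.
D = 22 × 100 × (1−f)/f ≈ 22 × 100 × 3.00000 ≈ 6600.00 mg.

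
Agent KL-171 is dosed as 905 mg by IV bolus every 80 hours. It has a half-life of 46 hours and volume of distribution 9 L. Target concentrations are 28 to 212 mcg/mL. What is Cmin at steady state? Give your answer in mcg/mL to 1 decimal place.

43.0 mcg/mL

τ/t½ = 80/46 ≈ 1.7391, so fraction remaining f = (1/2)^(80/46) ≈ 0.2996.
At steady state, accumulation factor R = 1/(1 − e^(−kτ)) ≈ 1.4278.
Single-dose peak C₀ = D/Vd = 905/9 ≈ 100.556 mcg/mL.
Cmax,ss = C₀/(1 − f) ≈ 100.556/0.7004 ≈ 143.569 mcg/mL.
One interval later, Cmin,ss = Cmax,ss·e^(−kτ) ≈ 143.569 × 0.2996 ≈ 43.013 mcg/mL.
Trough 43.0 mcg/mL vs MEC 28 mcg/mL: adequate.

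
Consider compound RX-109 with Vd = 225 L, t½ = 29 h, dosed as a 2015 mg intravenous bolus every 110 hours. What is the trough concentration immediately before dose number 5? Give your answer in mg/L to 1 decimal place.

0.7 mg/L

f = (1/2)^(τ/t½) = (1/2)^(110/29) ≈ 0.0721.
C₀ = D/Vd = 2015/225 ≈ 8.956 mg/L.
Before the 5th dose, 4 doses have been given. Superposition: Cmin = C₀·(f + f² + … + f^4).
≈ 8.956 × (0.0721 + 0.0052 + 0.0004 + 0.0000) ≈ 8.956 × 0.0777 ≈ 0.696 mg/L.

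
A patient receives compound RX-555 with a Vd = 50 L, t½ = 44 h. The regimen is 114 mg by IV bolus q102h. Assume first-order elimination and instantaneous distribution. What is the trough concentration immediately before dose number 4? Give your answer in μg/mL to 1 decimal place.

f = (1/2)^(τ/t½) = (1/2)^(102/44) ≈ 0.2005.
C₀ = D/Vd = 114/50 ≈ 2.280 μg/mL.
Before the 4th dose, 3 doses have been given. Superposition: Cmin = C₀·(f + f² + … + f^3).
≈ 2.280 × (0.2005 + 0.0402 + 0.0081) ≈ 2.280 × 0.2488 ≈ 0.567 μg/mL.

0.6 μg/mL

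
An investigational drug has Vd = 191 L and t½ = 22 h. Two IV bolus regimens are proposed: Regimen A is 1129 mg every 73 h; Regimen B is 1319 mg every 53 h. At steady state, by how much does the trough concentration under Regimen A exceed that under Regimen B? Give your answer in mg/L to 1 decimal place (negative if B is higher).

Regimen A: f = (1/2)^(73/22) ≈ 0.1003; Cmin,ss = (1129/191)·f/(1−f) ≈ 0.659 mg/L.
Regimen B: f = (1/2)^(53/22) ≈ 0.1883; Cmin,ss = (1319/191)·f/(1−f) ≈ 1.602 mg/L.
Difference ≈ 0.659 − 1.602 ≈ -0.943 mg/L.

-0.9 mg/L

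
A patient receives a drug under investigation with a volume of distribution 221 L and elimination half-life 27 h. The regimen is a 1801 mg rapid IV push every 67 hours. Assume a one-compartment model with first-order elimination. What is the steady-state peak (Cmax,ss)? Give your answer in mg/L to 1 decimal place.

Over one 67-h interval, 67/27 ≈ 2.4815 half-lives elapse, leaving f ≈ 0.1791 of each dose.
At steady state, accumulation factor R = 1/(1 − e^(−kτ)) ≈ 1.2182.
Single-dose peak C₀ = D/Vd = 1801/221 ≈ 8.149 mg/L.
Cmax,ss = C₀/(1 − f) ≈ 8.149/0.8209 ≈ 9.927 mg/L.

9.9 mg/L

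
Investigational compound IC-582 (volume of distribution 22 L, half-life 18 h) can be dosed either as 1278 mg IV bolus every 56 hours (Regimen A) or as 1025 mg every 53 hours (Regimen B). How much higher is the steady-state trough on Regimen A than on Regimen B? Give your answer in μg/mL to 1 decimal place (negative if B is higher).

0.6 μg/mL

Regimen A: f = (1/2)^(56/18) ≈ 0.1157; Cmin,ss = (1278/22)·f/(1−f) ≈ 7.600 μg/mL.
Regimen B: f = (1/2)^(53/18) ≈ 0.1299; Cmin,ss = (1025/22)·f/(1−f) ≈ 6.956 μg/mL.
Difference ≈ 7.600 − 6.956 ≈ 0.644 μg/mL.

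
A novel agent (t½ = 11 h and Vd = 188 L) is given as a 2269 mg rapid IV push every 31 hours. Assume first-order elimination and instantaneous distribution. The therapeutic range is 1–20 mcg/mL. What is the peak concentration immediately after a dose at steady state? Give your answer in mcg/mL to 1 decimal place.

k = ln2/t½ = ln2/11 ≈ 0.063013 h⁻¹; fraction remaining f = e^(−kτ) = e^(−0.063013×31) ≈ 0.1418.
At steady state, accumulation factor R = 1/(1 − e^(−kτ)) ≈ 1.1652.
Single-dose peak C₀ = D/Vd = 2269/188 ≈ 12.069 mcg/mL.
Cmax,ss = C₀/(1 − f) ≈ 12.069/0.8582 ≈ 14.063 mcg/mL.
Peak 14.1 mcg/mL vs MTC 20 mcg/mL: below toxic threshold.

14.1 mcg/mL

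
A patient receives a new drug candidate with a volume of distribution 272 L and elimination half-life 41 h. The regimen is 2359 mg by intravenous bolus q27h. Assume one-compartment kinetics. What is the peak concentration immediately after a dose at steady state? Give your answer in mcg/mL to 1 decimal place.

Over one 27-h interval, 27/41 ≈ 0.65854 half-lives elapse, leaving f ≈ 0.6335 of each dose.
Accumulation ratio R = 1/(1 − f) ≈ 1/0.3665 ≈ 2.7285.
Single-dose peak C₀ = D/Vd = 2359/272 ≈ 8.673 mcg/mL.
Steady-state peak Cmax,ss = C₀·R ≈ 8.673 × 2.7285 ≈ 23.664 mcg/mL.

23.7 mcg/mL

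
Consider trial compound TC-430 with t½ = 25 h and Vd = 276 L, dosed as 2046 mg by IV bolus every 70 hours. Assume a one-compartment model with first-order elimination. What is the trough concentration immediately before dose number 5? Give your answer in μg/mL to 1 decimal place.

f = (1/2)^(τ/t½) = (1/2)^(70/25) ≈ 0.1436.
C₀ = D/Vd = 2046/276 ≈ 7.413 μg/mL.
Before the 5th dose, 4 doses have been given. Superposition: Cmin = C₀·(f + f² + … + f^4).
≈ 7.413 × (0.1436 + 0.0206 + 0.0030 + 0.0004) ≈ 7.413 × 0.1676 ≈ 1.242 μg/mL.

1.2 μg/mL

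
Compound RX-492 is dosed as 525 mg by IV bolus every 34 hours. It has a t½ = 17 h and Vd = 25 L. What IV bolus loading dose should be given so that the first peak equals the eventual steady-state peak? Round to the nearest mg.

f = (1/2)^(34/17) ≈ 0.250000; accumulation ratio R = 1/(1−f) ≈ 1.33333.
Loading dose to hit Cmax,ss on first dose: D_load = D_maint·R ≈ 525 × 1.33333 ≈ 700.00 mg.

700 mg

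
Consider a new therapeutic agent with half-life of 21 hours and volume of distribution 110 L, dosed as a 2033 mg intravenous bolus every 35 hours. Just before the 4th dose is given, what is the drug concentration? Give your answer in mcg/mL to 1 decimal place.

f = (1/2)^(τ/t½) = (1/2)^(35/21) ≈ 0.3150.
C₀ = D/Vd = 2033/110 ≈ 18.482 mcg/mL.
Before the 4th dose, 3 doses have been given. Superposition: Cmin = C₀·(f + f² + … + f^3).
≈ 18.482 × (0.3150 + 0.0992 + 0.0313) ≈ 18.482 × 0.4455 ≈ 8.234 mcg/mL.

8.2 mcg/mL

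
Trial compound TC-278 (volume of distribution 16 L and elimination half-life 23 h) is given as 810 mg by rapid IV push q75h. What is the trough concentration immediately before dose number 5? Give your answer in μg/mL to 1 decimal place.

5.9 μg/mL

f = (1/2)^(τ/t½) = (1/2)^(75/23) ≈ 0.1043.
C₀ = D/Vd = 810/16 ≈ 50.625 μg/mL.
Before the 5th dose, 4 doses have been given. Superposition: Cmin = C₀·(f + f² + … + f^4).
≈ 50.625 × (0.1043 + 0.0109 + 0.0011 + 0.0001) ≈ 50.625 × 0.1164 ≈ 5.893 μg/mL.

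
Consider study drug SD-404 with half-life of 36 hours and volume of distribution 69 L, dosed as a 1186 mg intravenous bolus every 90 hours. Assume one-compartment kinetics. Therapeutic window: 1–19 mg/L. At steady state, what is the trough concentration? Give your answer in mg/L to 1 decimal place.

3.7 mg/L

Over one 90-h interval, 90/36 ≈ 2.5 half-lives elapse, leaving f ≈ 0.1768 of each dose.
Each bolus raises the concentration by D/Vd = 1186/69 ≈ 17.188 mg/L.
Steady-state trough Cmin,ss = C₀·f/(1−f) ≈ 17.188 × 0.1768/0.8232 ≈ 3.691 mg/L.
Trough 3.7 mg/L vs MEC 1 mg/L: adequate.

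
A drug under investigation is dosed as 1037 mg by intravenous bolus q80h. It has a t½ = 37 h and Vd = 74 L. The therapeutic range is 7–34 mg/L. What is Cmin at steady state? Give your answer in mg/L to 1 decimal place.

4.0 mg/L

Over one 80-h interval, 80/37 ≈ 2.1622 half-lives elapse, leaving f ≈ 0.2234 of each dose.
Each bolus raises the concentration by D/Vd = 1037/74 ≈ 14.014 mg/L.
Steady-state trough Cmin,ss = C₀·f/(1−f) ≈ 14.014 × 0.2234/0.7766 ≈ 4.031 mg/L.
Trough 4.0 mg/L vs MEC 7 mg/L: subtherapeutic.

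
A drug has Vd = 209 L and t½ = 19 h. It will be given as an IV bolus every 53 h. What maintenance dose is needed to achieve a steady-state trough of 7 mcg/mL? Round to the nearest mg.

8652 mg

τ/t½ = 53/19 ≈ 2.7895, so f = (1/2)^(53/19) ≈ 0.144639.
Cmin,ss = (D/Vd)·f/(1−f), so D = Cmin,ss·Vd·(1−f)/f.
D = 7 × 209 × (1−f)/f ≈ 7 × 209 × 5.91376 ≈ 8651.83 mg.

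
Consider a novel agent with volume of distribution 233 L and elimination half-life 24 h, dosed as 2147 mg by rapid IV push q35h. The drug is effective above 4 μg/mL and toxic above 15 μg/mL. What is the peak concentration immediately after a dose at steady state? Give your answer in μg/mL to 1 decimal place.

Over one 35-h interval, 35/24 ≈ 1.4583 half-lives elapse, leaving f ≈ 0.3639 of each dose.
Accumulation ratio R = 1/(1 − f) ≈ 1/0.6361 ≈ 1.5721.
Single-dose peak C₀ = D/Vd = 2147/233 ≈ 9.215 μg/mL.
Steady-state peak Cmax,ss = C₀·R ≈ 9.215 × 1.5721 ≈ 14.487 μg/mL.
Peak 14.5 μg/mL vs MTC 15 μg/mL: below toxic threshold.

14.5 μg/mL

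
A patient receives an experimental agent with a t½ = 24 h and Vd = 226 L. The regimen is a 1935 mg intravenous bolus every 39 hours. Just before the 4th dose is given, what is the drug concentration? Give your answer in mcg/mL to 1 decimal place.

4.0 mcg/mL

f = (1/2)^(τ/t½) = (1/2)^(39/24) ≈ 0.3242.
C₀ = D/Vd = 1935/226 ≈ 8.562 mcg/mL.
Before the 4th dose, 3 doses have been given. Superposition: Cmin = C₀·(f + f² + … + f^3).
≈ 8.562 × (0.3242 + 0.1051 + 0.0341) ≈ 8.562 × 0.4634 ≈ 3.968 mcg/mL.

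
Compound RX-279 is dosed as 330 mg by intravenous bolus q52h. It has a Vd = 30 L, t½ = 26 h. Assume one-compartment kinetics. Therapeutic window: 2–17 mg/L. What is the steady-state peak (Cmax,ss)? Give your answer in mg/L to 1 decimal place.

14.7 mg/L

τ = 52 h = 2 half-lives, so f = (1/2)^2 = 0.25.
At steady state, R = 1/(1 − 0.25) = 4/3.
Single-dose peak C₀ = D/Vd = 330/30 = 11 mg/L.
Steady-state peak Cmax,ss = C₀·R = 11 × 4/3 ≈ 14.667 mg/L.
Peak 14.7 mg/L vs MTC 17 mg/L: below toxic threshold.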